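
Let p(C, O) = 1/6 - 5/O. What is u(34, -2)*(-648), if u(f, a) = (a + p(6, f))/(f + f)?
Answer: 5454/289 ≈ 18.872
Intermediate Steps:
p(C, O) = 1/6 - 5/O (p(C, O) = 1*(1/6) - 5/O = 1/6 - 5/O)
u(f, a) = (a + (-30 + f)/(6*f))/(2*f) (u(f, a) = (a + (-30 + f)/(6*f))/(f + f) = (a + (-30 + f)/(6*f))/((2*f)) = (a + (-30 + f)/(6*f))*(1/(2*f)) = (a + (-30 + f)/(6*f))/(2*f))
u(34, -2)*(-648) = ((1/12)*(-30 + 34 + 6*(-2)*34)/34**2)*(-648) = ((1/12)*(1/1156)*(-30 + 34 - 408))*(-648) = ((1/12)*(1/1156)*(-404))*(-648) = -101/3468*(-648) = 5454/289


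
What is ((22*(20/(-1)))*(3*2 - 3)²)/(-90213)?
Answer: 1320/30071 ≈ 0.043896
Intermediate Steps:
((22*(20/(-1)))*(3*2 - 3)²)/(-90213) = ((22*(20*(-1)))*(6 - 3)²)*(-1/90213) = ((22*(-20))*3²)*(-1/90213) = -440*9*(-1/90213) = -3960*(-1/90213) = 1320/30071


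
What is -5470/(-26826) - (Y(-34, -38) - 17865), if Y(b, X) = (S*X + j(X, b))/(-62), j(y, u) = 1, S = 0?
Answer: 14856824173/831606 ≈ 17865.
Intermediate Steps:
Y(b, X) = -1/62 (Y(b, X) = (0*X + 1)/(-62) = (0 + 1)*(-1/62) = 1*(-1/62) = -1/62)
-5470/(-26826) - (Y(-34, -38) - 17865) = -5470/(-26826) - (-1/62 - 17865) = -5470*(-1/26826) - 1*(-1107631/62) = 2735/13413 + 1107631/62 = 14856824173/831606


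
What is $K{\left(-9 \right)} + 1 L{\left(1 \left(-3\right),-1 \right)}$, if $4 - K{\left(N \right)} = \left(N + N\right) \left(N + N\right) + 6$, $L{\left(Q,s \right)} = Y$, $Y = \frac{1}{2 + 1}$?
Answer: $- \frac{977}{3} \approx -325.67$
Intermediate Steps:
$Y = \frac{1}{3} \approx 0.33333$
$L{\left(Q,s \right)} = \frac{1}{3}$
$K{\left(N \right)} = -2 - 4 N^{2}$ ($K{\left(N \right)} = 4 - \left(\left(N + N\right) \left(N + N\right) + 6\right) = 4 - \left(2 N 2 N + 6\right) = 4 - \left(4 N^{2} + 6\right) = 4 - \left(6 + 4 N^{2}\right) = -2 - 4 N^{2}$)
$K{\left(-9 \right)} + 1 L{\left(1 \left(-3\right),-1 \right)} = \left(-2 - 4 \left(-9\right)^{2}\right) + 1 \cdot \frac{1}{3} = \left(-2 - 324\right) + \frac{1}{3} = -326 + \frac{1}{3} = - \frac{977}{3}$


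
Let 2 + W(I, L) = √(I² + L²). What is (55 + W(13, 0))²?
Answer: 4356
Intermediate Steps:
W(I, L) = -2 + √(I² + L²)
(55 + W(13, 0))² = (55 + (-2 + √(13² + 0²)))² = (55 + (-2 + √(169 + 0)))² = (55 + (-2 + √169))² = (55 + (-2 + 13))² = (55 + 11)² = 66² = 4356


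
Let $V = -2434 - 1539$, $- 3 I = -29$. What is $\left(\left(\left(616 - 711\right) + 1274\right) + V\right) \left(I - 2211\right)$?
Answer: $\frac{18451576}{3} \approx 6.1505 \cdot 10^{6}$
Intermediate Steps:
$I = \frac{29}{3}$ ($I = \left(- \frac{1}{3}\right) \left(-29\right) = \frac{29}{3} \approx 9.6667$)
$V = -3973$
$\left(\left(\left(616 - 711\right) + 1274\right) + V\right) \left(I - 2211\right) = \left(\left(\left(616 - 711\right) + 1274\right) - 3973\right) \left(\frac{29}{3} - 2211\right) = \left(\left(-95 + 1274\right) - 3973\right) \left(- \frac{6604}{3}\right) = \left(1179 - 3973\right) \left(- \frac{6604}{3}\right) = \left(-2794\right) \left(- \frac{6604}{3}\right) = \frac{18451576}{3}$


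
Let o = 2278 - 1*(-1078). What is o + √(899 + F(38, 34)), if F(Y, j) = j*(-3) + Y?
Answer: 3356 + √835 ≈ 3384.9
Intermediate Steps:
o = 3356 (o = 2278 + 1078 = 3356)
F(Y, j) = Y - 3*j (F(Y, j) = -3*j + Y = Y - 3*j)
o + √(899 + F(38, 34)) = 3356 + √(899 + (38 - 3*34)) = 3356 + √(899 + (38 - 102)) = 3356 + √(899 - 64) = 3356 + √835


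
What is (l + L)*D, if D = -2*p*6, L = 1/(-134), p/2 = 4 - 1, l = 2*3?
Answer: -28908/67 ≈ -431.46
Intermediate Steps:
l = 6
p = 6 (p = 2*(4 - 1) = 2*3 = 6)
L = -1/134 ≈ -0.0074627
D = -72 (D = -2*6*6 = -12*6 = -72)
(l + L)*D = (6 - 1/134)*(-72) = (803/134)*(-72) = -28908/67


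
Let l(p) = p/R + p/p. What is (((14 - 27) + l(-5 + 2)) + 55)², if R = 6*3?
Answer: 66049/36 ≈ 1834.7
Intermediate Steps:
R = 18
l(p) = 1 + p/18 (l(p) = p/18 + p/p = p*(1/18) + 1 = p/18 + 1 = 1 + p/18)
(((14 - 27) + l(-5 + 2)) + 55)² = (((14 - 27) + (1 + (-5 + 2)/18)) + 55)² = ((-13 + (1 + (1/18)*(-3))) + 55)² = ((-13 + (1 - ⅙)) + 55)² = ((-13 + ⅚) + 55)² = (-73/6 + 55)² = (257/6)² = 66049/36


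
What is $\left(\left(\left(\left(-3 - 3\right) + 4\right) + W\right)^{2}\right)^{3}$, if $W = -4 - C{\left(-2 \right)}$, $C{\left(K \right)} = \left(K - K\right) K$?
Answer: $46656$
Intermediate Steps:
$C{\left(K \right)} = 0$ ($C{\left(K \right)} = 0 K = 0$)
$W = -4$ ($W = -4 - 0 = -4 + 0 = -4$)
$\left(\left(\left(\left(-3 - 3\right) + 4\right) + W\right)^{2}\right)^{3} = \left(\left(\left(\left(-3 - 3\right) + 4\right) - 4\right)^{2}\right)^{3} = \left(\left(\left(-6 + 4\right) - 4\right)^{2}\right)^{3} = \left(\left(-2 - 4\right)^{2}\right)^{3} = \left(\left(-6\right)^{2}\right)^{3} = 36^{3} = 46656$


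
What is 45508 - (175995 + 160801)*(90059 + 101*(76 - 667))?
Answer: -10227775420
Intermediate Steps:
45508 - (175995 + 160801)*(90059 + 101*(76 - 667)) = 45508 - 336796*(90059 + 101*(-591)) = 45508 - 336796*(90059 - 59691) = 45508 - 336796*30368 = 45508 - 1*10227820928 = 45508 - 10227820928 = -10227775420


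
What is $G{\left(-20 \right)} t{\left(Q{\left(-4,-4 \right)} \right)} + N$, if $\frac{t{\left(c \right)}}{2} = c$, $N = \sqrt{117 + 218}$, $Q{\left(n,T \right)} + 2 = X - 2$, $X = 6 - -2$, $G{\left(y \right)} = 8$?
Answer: $64 + \sqrt{335} \approx 82.303$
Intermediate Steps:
$X = 8$ ($X = 6 + 2 = 8$)
$Q{\left(n,T \right)} = 4$ ($Q{\left(n,T \right)} = -2 + \left(8 - 2\right) = -2 + 6 = 4$)
$N = \sqrt{335} \approx 18.303$
$t{\left(c \right)} = 2 c$
$G{\left(-20 \right)} t{\left(Q{\left(-4,-4 \right)} \right)} + N = 8 \cdot 2 \cdot 4 + \sqrt{335} = 8 \cdot 8 + \sqrt{335} = 64 + \sqrt{335}$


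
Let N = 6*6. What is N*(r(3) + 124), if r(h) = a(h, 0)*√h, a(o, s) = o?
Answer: 4464 + 108*√3 ≈ 4651.1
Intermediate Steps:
N = 36
r(h) = h^(3/2) (r(h) = h*√h = h^(3/2))
N*(r(3) + 124) = 36*(3^(3/2) + 124) = 36*(3*√3 + 124) = 36*(124 + 3*√3) = 4464 + 108*√3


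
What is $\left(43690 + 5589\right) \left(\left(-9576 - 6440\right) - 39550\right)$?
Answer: $-2738236914$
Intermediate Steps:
$\left(43690 + 5589\right) \left(\left(-9576 - 6440\right) - 39550\right) = 49279 \left(-16016 - 39550\right) = 49279 \left(-55566\right) = -2738236914$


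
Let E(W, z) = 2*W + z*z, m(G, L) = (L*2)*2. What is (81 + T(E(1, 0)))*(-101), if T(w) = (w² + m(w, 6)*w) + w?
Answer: -13635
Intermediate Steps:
m(G, L) = 4*L (m(G, L) = (2*L)*2 = 4*L)
E(W, z) = z² + 2*W (E(W, z) = 2*W + z² = z² + 2*W)
T(w) = w² + 25*w (T(w) = (w² + (4*6)*w) + w = (w² + 24*w) + w = w² + 25*w)
(81 + T(E(1, 0)))*(-101) = (81 + (0² + 2*1)*(25 + (0² + 2*1)))*(-101) = (81 + (0 + 2)*(25 + (0 + 2)))*(-101) = (81 + 2*(25 + 2))*(-101) = (81 + 2*27)*(-101) = (81 + 54)*(-101) = 135*(-101) = -13635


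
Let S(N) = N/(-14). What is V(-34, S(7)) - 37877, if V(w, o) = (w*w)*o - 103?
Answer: -38558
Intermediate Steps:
S(N) = -N/14 (S(N) = N*(-1/14) = -N/14)
V(w, o) = -103 + o*w² (V(w, o) = w²*o - 103 = o*w² - 103 = -103 + o*w²)
V(-34, S(7)) - 37877 = (-103 - 1/14*7*(-34)²) - 37877 = (-103 - ½*1156) - 37877 = (-103 - 578) - 37877 = -681 - 37877 = -38558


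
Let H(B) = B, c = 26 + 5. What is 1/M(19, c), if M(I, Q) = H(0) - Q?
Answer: -1/31 ≈ -0.032258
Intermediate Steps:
c = 31
M(I, Q) = -Q (M(I, Q) = 0 - Q = -Q)
1/M(19, c) = 1/(-1*31) = 1/(-31) = -1/31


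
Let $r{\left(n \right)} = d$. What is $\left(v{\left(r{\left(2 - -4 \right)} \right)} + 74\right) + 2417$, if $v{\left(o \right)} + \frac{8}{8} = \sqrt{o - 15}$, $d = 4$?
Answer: $2490 + i \sqrt{11} \approx 2490.0 + 3.3166 i$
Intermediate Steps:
$r{\left(n \right)} = 4$
$v{\left(o \right)} = -1 + \sqrt{-15 + o}$ ($v{\left(o \right)} = -1 + \sqrt{o - 15} = -1 + \sqrt{-15 + o}$)
$\left(v{\left(r{\left(2 - -4 \right)} \right)} + 74\right) + 2417 = \left(\left(-1 + \sqrt{-15 + 4}\right) + 74\right) + 2417 = \left(\left(-1 + \sqrt{-11}\right) + 74\right) + 2417 = \left(\left(-1 + i \sqrt{11}\right) + 74\right) + 2417 = \left(73 + i \sqrt{11}\right) + 2417 = 2490 + i \sqrt{11}$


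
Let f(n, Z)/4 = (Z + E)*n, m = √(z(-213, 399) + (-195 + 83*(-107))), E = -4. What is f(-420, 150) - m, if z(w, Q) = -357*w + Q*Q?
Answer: -245280 - √226166 ≈ -2.4576e+5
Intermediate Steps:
z(w, Q) = Q² - 357*w (z(w, Q) = -357*w + Q² = Q² - 357*w)
m = √226166 (m = √((399² - 357*(-213)) + (-195 + 83*(-107))) = √((159201 + 76041) + (-195 - 8881)) = √(235242 - 9076) = √226166 ≈ 475.57)
f(n, Z) = 4*n*(-4 + Z) (f(n, Z) = 4*((Z - 4)*n) = 4*((-4 + Z)*n) = 4*(n*(-4 + Z)) = 4*n*(-4 + Z))
f(-420, 150) - m = 4*(-420)*(-4 + 150) - √226166 = 4*(-420)*146 - √226166 = -245280 - √226166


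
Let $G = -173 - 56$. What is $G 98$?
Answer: $-22442$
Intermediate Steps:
$G = -229$ ($G = -173 - 56 = -229$)
$G 98 = \left(-229\right) 98 = -22442$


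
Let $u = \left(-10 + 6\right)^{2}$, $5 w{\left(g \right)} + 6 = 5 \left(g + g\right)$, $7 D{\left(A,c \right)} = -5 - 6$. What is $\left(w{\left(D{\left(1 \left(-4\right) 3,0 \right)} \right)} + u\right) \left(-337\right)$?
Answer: $- \frac{137496}{35} \approx -3928.5$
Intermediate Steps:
$D{\left(A,c \right)} = - \frac{11}{7}$ ($D{\left(A,c \right)} = \frac{-5 - 6}{7} = \frac{1}{7} \left(-11\right) = - \frac{11}{7}$)
$w{\left(g \right)} = - \frac{6}{5} + 2 g$ ($w{\left(g \right)} = - \frac{6}{5} + \frac{5 \left(g + g\right)}{5} = - \frac{6}{5} + \frac{5 \cdot 2 g}{5} = - \frac{6}{5} + \frac{10 g}{5} = - \frac{6}{5} + 2 g$)
$u = 16$ ($u = \left(-4\right)^{2} = 16$)
$\left(w{\left(D{\left(1 \left(-4\right) 3,0 \right)} \right)} + u\right) \left(-337\right) = \left(\left(- \frac{6}{5} + 2 \left(- \frac{11}{7}\right)\right) + 16\right) \left(-337\right) = \left(\left(- \frac{6}{5} - \frac{22}{7}\right) + 16\right) \left(-337\right) = \left(- \frac{152}{35} + 16\right) \left(-337\right) = \frac{408}{35} \left(-337\right) = - \frac{137496}{35}$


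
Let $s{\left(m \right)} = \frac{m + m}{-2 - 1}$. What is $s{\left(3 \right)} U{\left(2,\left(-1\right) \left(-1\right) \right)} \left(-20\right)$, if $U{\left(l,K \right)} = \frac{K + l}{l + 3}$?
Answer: $24$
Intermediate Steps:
$U{\left(l,K \right)} = \frac{K + l}{3 + l}$
$s{\left(m \right)} = - \frac{2 m}{3}$ ($s{\left(m \right)} = \frac{2 m}{-3} = 2 m \left(- \frac{1}{3}\right) = - \frac{2 m}{3}$)
$s{\left(3 \right)} U{\left(2,\left(-1\right) \left(-1\right) \right)} \left(-20\right) = \left(- \frac{2}{3}\right) 3 \frac{\left(-1\right) \left(-1\right) + 2}{3 + 2} \left(-20\right) = - 2 \frac{1 + 2}{5} \left(-20\right) = - 2 \cdot \frac{1}{5} \cdot 3 \left(-20\right) = \left(-2\right) \frac{3}{5} \left(-20\right) = \left(- \frac{6}{5}\right) \left(-20\right) = 24$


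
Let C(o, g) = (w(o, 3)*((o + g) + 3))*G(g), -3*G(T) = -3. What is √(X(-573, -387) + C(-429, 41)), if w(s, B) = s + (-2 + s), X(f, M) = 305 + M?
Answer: √331018 ≈ 575.34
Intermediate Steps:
G(T) = 1 (G(T) = -⅓*(-3) = 1)
w(s, B) = -2 + 2*s
C(o, g) = (-2 + 2*o)*(3 + g + o) (C(o, g) = ((-2 + 2*o)*((o + g) + 3))*1 = ((-2 + 2*o)*((g + o) + 3))*1 = ((-2 + 2*o)*(3 + g + o))*1 = (-2 + 2*o)*(3 + g + o))
√(X(-573, -387) + C(-429, 41)) = √((305 - 387) + 2*(-1 - 429)*(3 + 41 - 429)) = √(-82 + 2*(-430)*(-385)) = √(-82 + 331100) = √331018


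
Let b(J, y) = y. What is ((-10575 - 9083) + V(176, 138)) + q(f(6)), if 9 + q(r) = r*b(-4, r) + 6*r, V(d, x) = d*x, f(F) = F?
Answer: 4693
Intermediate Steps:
q(r) = -9 + r² + 6*r (q(r) = -9 + (r*r + 6*r) = -9 + (r² + 6*r) = -9 + r² + 6*r)
((-10575 - 9083) + V(176, 138)) + q(f(6)) = ((-10575 - 9083) + 176*138) + (-9 + 6² + 6*6) = (-19658 + 24288) + (-9 + 36 + 36) = 4630 + 63 = 4693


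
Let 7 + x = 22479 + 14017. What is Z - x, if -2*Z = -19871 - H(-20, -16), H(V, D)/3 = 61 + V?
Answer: -26492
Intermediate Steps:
H(V, D) = 183 + 3*V (H(V, D) = 3*(61 + V) = 183 + 3*V)
Z = 9997 (Z = -(-19871 - (183 + 3*(-20)))/2 = -(-19871 - (183 - 60))/2 = -(-19871 - 1*123)/2 = -(-19871 - 123)/2 = -1/2*(-19994) = 9997)
x = 36489 (x = -7 + (22479 + 14017) = -7 + 36496 = 36489)
Z - x = 9997 - 1*36489 = 9997 - 36489 = -26492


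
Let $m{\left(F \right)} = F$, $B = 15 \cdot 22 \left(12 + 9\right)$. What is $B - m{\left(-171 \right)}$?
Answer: $7101$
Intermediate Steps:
$B = 6930$ ($B = 330 \cdot 21 = 6930$)
$B - m{\left(-171 \right)} = 6930 - -171 = 6930 + 171 = 7101$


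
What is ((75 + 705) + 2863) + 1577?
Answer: 5220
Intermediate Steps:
((75 + 705) + 2863) + 1577 = (780 + 2863) + 1577 = 3643 + 1577 = 5220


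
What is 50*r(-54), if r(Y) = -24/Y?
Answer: 200/9 ≈ 22.222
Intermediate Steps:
50*r(-54) = 50*(-24/(-54)) = 50*(-24*(-1/54)) = 50*(4/9) = 200/9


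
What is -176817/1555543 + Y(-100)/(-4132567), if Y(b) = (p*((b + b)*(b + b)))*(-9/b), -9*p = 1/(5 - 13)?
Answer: -730785876389/6428385668881 ≈ -0.11368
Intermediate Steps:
p = 1/72 (p = -1/(9*(5 - 13)) = -⅑/(-8) = -⅑*(-⅛) = 1/72 ≈ 0.013889)
Y(b) = -b/2 (Y(b) = (((b + b)*(b + b))/72)*(-9/b) = (((2*b)*(2*b))/72)*(-9/b) = ((4*b²)/72)*(-9/b) = (b²/18)*(-9/b) = -b/2)
-176817/1555543 + Y(-100)/(-4132567) = -176817/1555543 - ½*(-100)/(-4132567) = -176817*1/1555543 + 50*(-1/4132567) = -176817/1555543 - 50/4132567 = -730785876389/6428385668881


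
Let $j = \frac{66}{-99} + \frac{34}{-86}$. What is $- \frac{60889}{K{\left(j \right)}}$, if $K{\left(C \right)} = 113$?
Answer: $- \frac{60889}{113} \approx -538.84$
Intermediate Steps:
$j = - \frac{137}{129}$ ($j = 66 \left(- \frac{1}{99}\right) + 34 \left(- \frac{1}{86}\right) = - \frac{2}{3} - \frac{17}{43} = - \frac{137}{129} \approx -1.062$)
$- \frac{60889}{K{\left(j \right)}} = - \frac{60889}{113}$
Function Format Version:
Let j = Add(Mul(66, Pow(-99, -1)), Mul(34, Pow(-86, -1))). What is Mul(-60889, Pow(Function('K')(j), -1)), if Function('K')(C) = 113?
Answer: Rational(-60889, 113) ≈ -538.84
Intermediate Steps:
j = Rational(-137, 129) (j = Add(Mul(66, Rational(-1, 99)), Mul(34, Rational(-1, 86))) = Add(Rational(-2, 3), Rational(-17, 43)) = Rational(-137, 129) ≈ -1.0620)
Mul(-60889, Pow(Function('K')(j), -1)) = Mul(-60889, Pow(113, -1)) = Mul(-60889, Rational(1, 113)) = Rational(-60889, 113)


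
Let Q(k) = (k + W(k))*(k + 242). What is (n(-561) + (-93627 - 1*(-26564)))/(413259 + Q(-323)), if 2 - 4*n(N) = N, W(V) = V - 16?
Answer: -267689/1867524 ≈ -0.14334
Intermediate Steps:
W(V) = -16 + V
n(N) = ½ - N/4
Q(k) = (-16 + 2*k)*(242 + k) (Q(k) = (k + (-16 + k))*(k + 242) = (-16 + 2*k)*(242 + k))
(n(-561) + (-93627 - 1*(-26564)))/(413259 + Q(-323)) = ((½ - ¼*(-561)) + (-93627 - 1*(-26564)))/(413259 + (-3872 + 2*(-323)² + 468*(-323))) = ((½ + 561/4) + (-93627 + 26564))/(413259 + (-3872 + 2*104329 - 151164)) = (563/4 - 67063)/(413259 + (-3872 + 208658 - 151164)) = -267689/(4*(413259 + 53622)) = -267689/4/466881 = -267689/4*1/466881 = -267689/1867524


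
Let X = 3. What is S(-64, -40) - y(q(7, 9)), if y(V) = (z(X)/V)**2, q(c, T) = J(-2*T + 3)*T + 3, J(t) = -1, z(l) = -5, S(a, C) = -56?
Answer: -2041/36 ≈ -56.694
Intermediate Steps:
q(c, T) = 3 - T (q(c, T) = -T + 3 = 3 - T)
y(V) = 25/V**2 (y(V) = (-5/V)**2 = 25/V**2)
S(-64, -40) - y(q(7, 9)) = -56 - 25/(3 - 1*9)**2 = -56 - 25/(3 - 9)**2 = -56 - 25/(-6)**2 = -56 - 25/36 = -2041/36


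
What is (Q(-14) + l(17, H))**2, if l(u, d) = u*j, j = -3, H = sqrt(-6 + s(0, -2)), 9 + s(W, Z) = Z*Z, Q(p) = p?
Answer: 4225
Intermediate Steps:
s(W, Z) = -9 + Z**2 (s(W, Z) = -9 + Z*Z = -9 + Z**2)
H = I*sqrt(11) (H = sqrt(-6 + (-9 + (-2)**2)) = sqrt(-6 + (-9 + 4)) = sqrt(-6 - 5) = sqrt(-11) = I*sqrt(11) ≈ 3.3166*I)
l(u, d) = -3*u (l(u, d) = u*(-3) = -3*u)
(Q(-14) + l(17, H))**2 = (-14 - 3*17)**2 = (-14 - 51)**2 = (-65)**2 = 4225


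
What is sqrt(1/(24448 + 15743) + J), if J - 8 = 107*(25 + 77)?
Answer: sqrt(17642486645673)/40191 ≈ 104.51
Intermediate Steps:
J = 10922 (J = 8 + 107*(25 + 77) = 8 + 107*102 = 8 + 10914 = 10922)
sqrt(1/(24448 + 15743) + J) = sqrt(1/(24448 + 15743) + 10922) = sqrt(1/40191 + 10922) = sqrt(438966103/40191) = sqrt(17642486645673)/40191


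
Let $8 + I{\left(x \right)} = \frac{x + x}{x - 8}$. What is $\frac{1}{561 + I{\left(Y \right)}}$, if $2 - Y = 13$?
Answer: $\frac{19}{10529} \approx 0.0018045$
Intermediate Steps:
$Y = -11$ ($Y = 2 - 13 = -11$)
$I{\left(x \right)} = -8 + \frac{2 x}{-8 + x}$ ($I{\left(x \right)} = -8 + \frac{x + x}{x - 8} = -8 + \frac{2 x}{-8 + x}$)
$\frac{1}{561 + I{\left(Y \right)}} = \frac{1}{561 + \frac{2 \left(32 - -33\right)}{-8 - 11}} = \frac{1}{561 + \frac{2 \left(32 + 33\right)}{-19}} = \frac{1}{561 + 2 \left(- \frac{1}{19}\right) 65} = \frac{1}{561 - \frac{130}{19}} = \frac{1}{\frac{10529}{19}} = \frac{19}{10529}$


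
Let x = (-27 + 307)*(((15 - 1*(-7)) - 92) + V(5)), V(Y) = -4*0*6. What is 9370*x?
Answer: -183652000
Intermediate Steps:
V(Y) = 0 (V(Y) = 0*6 = 0)
x = -19600 (x = (-27 + 307)*(((15 - 1*(-7)) - 92) + 0) = 280*(((15 + 7) - 92) + 0) = 280*((22 - 92) + 0) = 280*(-70 + 0) = 280*(-70) = -19600)
9370*x = 9370*(-19600) = -183652000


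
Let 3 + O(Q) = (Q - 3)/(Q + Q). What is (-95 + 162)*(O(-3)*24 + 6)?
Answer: -2814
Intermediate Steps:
O(Q) = -3 + (-3 + Q)/(2*Q) (O(Q) = -3 + (Q - 3)/(Q + Q) = -3 + (-3 + Q)/((2*Q)) = -3 + (-3 + Q)*(1/(2*Q)) = -3 + (-3 + Q)/(2*Q))
(-95 + 162)*(O(-3)*24 + 6) = (-95 + 162)*(((½)*(-3 - 5*(-3))/(-3))*24 + 6) = 67*(((½)*(-⅓)*(-3 + 15))*24 + 6) = 67*(((½)*(-⅓)*12)*24 + 6) = 67*(-2*24 + 6) = 67*(-48 + 6) = 67*(-42) = -2814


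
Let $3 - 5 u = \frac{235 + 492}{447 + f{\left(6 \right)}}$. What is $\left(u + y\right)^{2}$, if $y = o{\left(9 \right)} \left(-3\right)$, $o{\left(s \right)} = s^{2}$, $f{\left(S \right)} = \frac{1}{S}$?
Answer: $\frac{10602564920964}{179962225} \approx 58916.0$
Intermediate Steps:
$y = -243$ ($y = 9^{2} \left(-3\right) = 81 \left(-3\right) = -243$)
$u = \frac{3687}{13415}$ ($u = \frac{3}{5} - \frac{\left(235 + 492\right) \frac{1}{447 + \frac{1}{6}}}{5} = \frac{3}{5} - \frac{727 \frac{1}{447 + \frac{1}{6}}}{5} = \frac{3}{5} - \frac{727 \frac{1}{\frac{2683}{6}}}{5} = \frac{3}{5} - \frac{727 \cdot \frac{6}{2683}}{5} = \frac{3}{5} - \frac{4362}{13415} = \frac{3687}{13415} \approx 0.27484$)
$\left(u + y\right)^{2} = \left(\frac{3687}{13415} - 243\right)^{2} = \left(- \frac{3256158}{13415}\right)^{2} = \frac{10602564920964}{179962225}$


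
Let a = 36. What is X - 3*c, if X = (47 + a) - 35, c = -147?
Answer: 489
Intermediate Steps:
X = 48 (X = (47 + 36) - 35 = 83 - 35 = 48)
X - 3*c = 48 - 3*(-147) = 48 + 441 = 489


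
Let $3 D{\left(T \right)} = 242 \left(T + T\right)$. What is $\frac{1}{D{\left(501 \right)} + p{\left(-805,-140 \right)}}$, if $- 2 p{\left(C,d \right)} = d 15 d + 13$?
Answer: $- \frac{2}{132357} \approx -1.5111 \cdot 10^{-5}$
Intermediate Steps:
$p{\left(C,d \right)} = - \frac{13}{2} - \frac{15 d^{2}}{2}$ ($p{\left(C,d \right)} = - \frac{d 15 d + 13}{2} = - \frac{15 d^{2} + 13}{2} = - \frac{13 + 15 d^{2}}{2} = - \frac{13}{2} - \frac{15 d^{2}}{2}$)
$D{\left(T \right)} = \frac{484 T}{3}$ ($D{\left(T \right)} = \frac{242 \left(T + T\right)}{3} = \frac{242 \cdot 2 T}{3} = \frac{484 T}{3}$)
$\frac{1}{D{\left(501 \right)} + p{\left(-805,-140 \right)}} = \frac{1}{\frac{484}{3} \cdot 501 - \left(\frac{13}{2} + \frac{15 \left(-140\right)^{2}}{2}\right)} = \frac{1}{80828 - \frac{294013}{2}} = \frac{1}{- \frac{132357}{2}} = - \frac{2}{132357}$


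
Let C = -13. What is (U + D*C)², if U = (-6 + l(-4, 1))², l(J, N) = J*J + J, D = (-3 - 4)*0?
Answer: 1296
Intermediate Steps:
D = 0 (D = -7*0 = 0)
l(J, N) = J + J² (l(J, N) = J² + J = J + J²)
U = 36 (U = (-6 - 4*(1 - 4))² = (-6 - 4*(-3))² = (-6 + 12)² = 6² = 36)
(U + D*C)² = (36 + 0*(-13))² = (36 + 0)² = 36² = 1296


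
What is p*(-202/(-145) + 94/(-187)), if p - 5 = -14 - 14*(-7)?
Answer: 2148816/27115 ≈ 79.248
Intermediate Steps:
p = 89 (p = 5 + (-14 - 14*(-7)) = 5 + (-14 + 98) = 5 + 84 = 89)
p*(-202/(-145) + 94/(-187)) = 89*(-202/(-145) + 94/(-187)) = 89*(-202*(-1/145) + 94*(-1/187)) = 89*(202/145 - 94/187) = 89*(24144/27115) = 2148816/27115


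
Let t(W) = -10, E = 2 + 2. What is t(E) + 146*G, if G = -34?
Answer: -4974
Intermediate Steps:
E = 4
t(E) + 146*G = -10 + 146*(-34) = -10 - 4964 = -4974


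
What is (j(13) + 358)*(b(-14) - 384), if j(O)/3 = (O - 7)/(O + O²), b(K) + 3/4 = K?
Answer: -51976265/364 ≈ -1.4279e+5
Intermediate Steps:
b(K) = -¾ + K
j(O) = 3*(-7 + O)/(O + O²) (j(O) = 3*((O - 7)/(O + O²)) = 3*((-7 + O)/(O + O²)) = 3*(-7 + O)/(O + O²))
(j(13) + 358)*(b(-14) - 384) = (3*(-7 + 13)/(13*(1 + 13)) + 358)*((-¾ - 14) - 384) = (3*(1/13)*6/14 + 358)*(-59/4 - 384) = (3*(1/13)*(1/14)*6 + 358)*(-1595/4) = (9/91 + 358)*(-1595/4) = (32587/91)*(-1595/4) = -51976265/364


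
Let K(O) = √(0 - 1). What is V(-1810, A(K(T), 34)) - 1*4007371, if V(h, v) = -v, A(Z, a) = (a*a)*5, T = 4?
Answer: -4013151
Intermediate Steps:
K(O) = I (K(O) = √(-1) = I)
A(Z, a) = 5*a² (A(Z, a) = a²*5 = 5*a²)
V(-1810, A(K(T), 34)) - 1*4007371 = -5*34² - 1*4007371 = -5*1156 - 4007371 = -1*5780 - 4007371 = -5780 - 4007371 = -4013151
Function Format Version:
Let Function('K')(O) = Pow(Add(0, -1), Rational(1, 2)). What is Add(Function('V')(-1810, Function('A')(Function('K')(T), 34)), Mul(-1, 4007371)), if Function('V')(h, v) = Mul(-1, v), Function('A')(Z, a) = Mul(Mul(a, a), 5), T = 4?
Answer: -4013151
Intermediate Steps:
Function('K')(O) = I (Function('K')(O) = Pow(-1, Rational(1, 2)) = I)
Function('A')(Z, a) = Mul(5, Pow(a, 2)) (Function('A')(Z, a) = Mul(Pow(a, 2), 5) = Mul(5, Pow(a, 2)))
Add(Function('V')(-1810, Function('A')(Function('K')(T), 34)), Mul(-1, 4007371)) = Add(Mul(-1, Mul(5, Pow(34, 2))), Mul(-1, 4007371)) = Add(Mul(-1, Mul(5, 1156)), -4007371) = Add(Mul(-1, 5780), -4007371) = Add(-5780, -4007371) = -4013151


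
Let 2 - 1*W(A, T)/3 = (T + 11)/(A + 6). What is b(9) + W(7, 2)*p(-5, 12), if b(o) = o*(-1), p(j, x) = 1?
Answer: -6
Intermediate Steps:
b(o) = -o
W(A, T) = 6 - 3*(11 + T)/(6 + A) (W(A, T) = 6 - 3*(T + 11)/(A + 6) = 6 - 3*(11 + T)/(6 + A))
b(9) + W(7, 2)*p(-5, 12) = -1*9 + (3*(1 - 1*2 + 2*7)/(6 + 7))*1 = -9 + (3*(1 - 2 + 14)/13)*1 = -9 + (3*(1/13)*13)*1 = -9 + 3*1 = -9 + 3 = -6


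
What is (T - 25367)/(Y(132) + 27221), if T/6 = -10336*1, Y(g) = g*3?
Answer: -87383/27617 ≈ -3.1641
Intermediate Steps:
Y(g) = 3*g
T = -62016 (T = 6*(-10336*1) = 6*(-10336) = -62016)
(T - 25367)/(Y(132) + 27221) = (-62016 - 25367)/(3*132 + 27221) = -87383/(396 + 27221) = -87383/27617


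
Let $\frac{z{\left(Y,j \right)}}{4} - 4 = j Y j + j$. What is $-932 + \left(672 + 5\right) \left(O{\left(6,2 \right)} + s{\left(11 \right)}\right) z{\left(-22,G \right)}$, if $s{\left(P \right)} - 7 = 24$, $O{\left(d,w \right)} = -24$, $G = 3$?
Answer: $-3621528$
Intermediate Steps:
$s{\left(P \right)} = 31$ ($s{\left(P \right)} = 7 + 24 = 31$)
$z{\left(Y,j \right)} = 16 + 4 j + 4 Y j^{2}$ ($z{\left(Y,j \right)} = 16 + 4 \left(j Y j + j\right) = 16 + 4 \left(Y j j + j\right) = 16 + 4 \left(Y j^{2} + j\right) = 16 + 4 \left(j + Y j^{2}\right) = 16 + \left(4 j + 4 Y j^{2}\right) = 16 + 4 j + 4 Y j^{2}$)
$-932 + \left(672 + 5\right) \left(O{\left(6,2 \right)} + s{\left(11 \right)}\right) z{\left(-22,G \right)} = -932 + \left(672 + 5\right) \left(-24 + 31\right) \left(16 + 4 \cdot 3 + 4 \left(-22\right) 3^{2}\right) = -932 + 677 \cdot 7 \left(16 + 12 + 4 \left(-22\right) 9\right) = -932 + 4739 \left(16 + 12 - 792\right) = -932 + 4739 \left(-764\right) = -932 - 3620596 = -3621528$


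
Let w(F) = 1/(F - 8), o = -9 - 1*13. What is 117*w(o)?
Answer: -39/10 ≈ -3.9000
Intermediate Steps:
o = -22 (o = -9 - 13 = -22)
w(F) = 1/(-8 + F)
117*w(o) = 117/(-8 - 22) = 117/(-30) = 117*(-1/30) = -39/10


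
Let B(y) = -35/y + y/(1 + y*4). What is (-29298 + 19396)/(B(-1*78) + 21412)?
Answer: -240202716/519429265 ≈ -0.46244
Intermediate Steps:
B(y) = -35/y + y/(1 + 4*y)
(-29298 + 19396)/(B(-1*78) + 21412) = (-29298 + 19396)/((-35 + (-1*78)² - (-140)*78)/(((-1*78))*(1 + 4*(-1*78))) + 21412) = -9902/((-35 + (-78)² - 140*(-78))/((-78)*(1 + 4*(-78))) + 21412) = -9902/(-(-35 + 6084 + 10920)/(78*(1 - 312)) + 21412) = -9902/(-1/78*16969/(-311) + 21412) = -9902/(-1/78*(-1/311)*16969 + 21412) = -9902/(16969/24258 + 21412) = -9902/519429265/24258 = -9902*24258/519429265 = -240202716/519429265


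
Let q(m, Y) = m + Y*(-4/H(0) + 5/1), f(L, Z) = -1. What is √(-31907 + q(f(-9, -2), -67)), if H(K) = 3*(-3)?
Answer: I*√290455/3 ≈ 179.65*I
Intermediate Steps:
H(K) = -9
q(m, Y) = m + 49*Y/9 (q(m, Y) = m + Y*(-4/(-9) + 5/1) = m + Y*(-4*(-⅑) + 5*1) = m + Y*(4/9 + 5) = m + Y*(49/9) = m + 49*Y/9)
√(-31907 + q(f(-9, -2), -67)) = √(-31907 + (-1 + (49/9)*(-67))) = √(-31907 + (-1 - 3283/9)) = √(-31907 - 3292/9) = √(-290455/9) = I*√290455/3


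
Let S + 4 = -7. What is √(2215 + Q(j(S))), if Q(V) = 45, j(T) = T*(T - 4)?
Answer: 2*√565 ≈ 47.539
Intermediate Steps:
S = -11 (S = -4 - 7 = -11)
j(T) = T*(-4 + T)
√(2215 + Q(j(S))) = √(2215 + 45) = √2260 = 2*√565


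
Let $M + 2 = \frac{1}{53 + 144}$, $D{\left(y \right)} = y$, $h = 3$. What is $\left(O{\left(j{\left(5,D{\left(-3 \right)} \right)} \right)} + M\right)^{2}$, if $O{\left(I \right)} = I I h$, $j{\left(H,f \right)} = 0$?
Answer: $\frac{154449}{38809} \approx 3.9797$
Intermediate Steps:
$M = - \frac{393}{197}$ ($M = -2 + \frac{1}{53 + 144} = -2 + \frac{1}{197} = - \frac{393}{197} \approx -1.9949$)
$O{\left(I \right)} = 3 I^{2}$ ($O{\left(I \right)} = I I 3 = I^{2} \cdot 3 = 3 I^{2}$)
$\left(O{\left(j{\left(5,D{\left(-3 \right)} \right)} \right)} + M\right)^{2} = \left(3 \cdot 0^{2} - \frac{393}{197}\right)^{2} = \left(3 \cdot 0 - \frac{393}{197}\right)^{2} = \left(0 - \frac{393}{197}\right)^{2} = \left(- \frac{393}{197}\right)^{2} = \frac{154449}{38809}$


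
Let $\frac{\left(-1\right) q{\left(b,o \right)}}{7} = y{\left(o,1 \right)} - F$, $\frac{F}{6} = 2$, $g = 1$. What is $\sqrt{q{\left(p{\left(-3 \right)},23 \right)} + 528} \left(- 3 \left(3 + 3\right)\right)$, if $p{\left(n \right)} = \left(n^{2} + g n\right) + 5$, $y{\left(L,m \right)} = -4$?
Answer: $- 144 \sqrt{10} \approx -455.37$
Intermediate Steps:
$F = 12$ ($F = 6 \cdot 2 = 12$)
$p{\left(n \right)} = 5 + n + n^{2}$ ($p{\left(n \right)} = \left(n^{2} + 1 n\right) + 5 = \left(n^{2} + n\right) + 5 = \left(n + n^{2}\right) + 5 = 5 + n + n^{2}$)
$q{\left(b,o \right)} = 112$ ($q{\left(b,o \right)} = - 7 \left(-4 - 12\right) = \left(-7\right) \left(-16\right) = 112$)
$\sqrt{q{\left(p{\left(-3 \right)},23 \right)} + 528} \left(- 3 \left(3 + 3\right)\right) = \sqrt{112 + 528} \left(- 3 \left(3 + 3\right)\right) = \sqrt{640} \left(\left(-3\right) 6\right) = 8 \sqrt{10} \left(-18\right) = - 144 \sqrt{10}$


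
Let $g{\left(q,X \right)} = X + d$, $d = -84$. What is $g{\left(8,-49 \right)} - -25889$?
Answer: $25756$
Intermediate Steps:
$g{\left(q,X \right)} = -84 + X$ ($g{\left(q,X \right)} = X - 84 = -84 + X$)
$g{\left(8,-49 \right)} - -25889 = \left(-84 - 49\right) - -25889 = -133 + 25889 = 25756$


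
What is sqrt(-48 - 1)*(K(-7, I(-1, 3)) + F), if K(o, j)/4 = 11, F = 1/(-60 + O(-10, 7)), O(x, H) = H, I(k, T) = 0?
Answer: 16317*I/53 ≈ 307.87*I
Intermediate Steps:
F = -1/53 (F = 1/(-60 + 7) = 1/(-53) = -1/53 ≈ -0.018868)
K(o, j) = 44 (K(o, j) = 4*11 = 44)
sqrt(-48 - 1)*(K(-7, I(-1, 3)) + F) = sqrt(-48 - 1)*(44 - 1/53) = sqrt(-49)*(2331/53) = (7*I)*(2331/53) = 16317*I/53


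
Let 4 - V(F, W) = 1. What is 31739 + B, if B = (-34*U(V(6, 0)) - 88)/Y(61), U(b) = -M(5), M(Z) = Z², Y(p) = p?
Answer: 1936841/61 ≈ 31752.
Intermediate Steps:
V(F, W) = 3 (V(F, W) = 4 - 1*1 = 4 - 1 = 3)
U(b) = -25 (U(b) = -1*5² = -1*25 = -25)
B = 762/61 (B = (-34*(-25) - 88)/61 = (850 - 88)*(1/61) = 762*(1/61) = 762/61 ≈ 12.492)
31739 + B = 31739 + 762/61 = 1936841/61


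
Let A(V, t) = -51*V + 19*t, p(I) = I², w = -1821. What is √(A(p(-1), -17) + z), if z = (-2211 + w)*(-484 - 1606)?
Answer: √8426506 ≈ 2902.8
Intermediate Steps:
z = 8426880 (z = (-2211 - 1821)*(-484 - 1606) = -4032*(-2090) = 8426880)
√(A(p(-1), -17) + z) = √((-51*(-1)² + 19*(-17)) + 8426880) = √((-51*1 - 323) + 8426880) = √((-51 - 323) + 8426880) = √(-374 + 8426880) = √8426506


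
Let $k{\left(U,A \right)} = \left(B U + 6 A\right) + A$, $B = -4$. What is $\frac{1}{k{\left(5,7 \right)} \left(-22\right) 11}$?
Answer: $- \frac{1}{7018} \approx -0.00014249$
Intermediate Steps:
$k{\left(U,A \right)} = - 4 U + 7 A$ ($k{\left(U,A \right)} = \left(- 4 U + 6 A\right) + A = - 4 U + 7 A$)
$\frac{1}{k{\left(5,7 \right)} \left(-22\right) 11} = \frac{1}{\left(\left(-4\right) 5 + 7 \cdot 7\right) \left(-22\right) 11} = \frac{1}{\left(-20 + 49\right) \left(-22\right) 11} = \frac{1}{29 \left(-22\right) 11} = \frac{1}{\left(-638\right) 11} = \frac{1}{-7018} = - \frac{1}{7018}$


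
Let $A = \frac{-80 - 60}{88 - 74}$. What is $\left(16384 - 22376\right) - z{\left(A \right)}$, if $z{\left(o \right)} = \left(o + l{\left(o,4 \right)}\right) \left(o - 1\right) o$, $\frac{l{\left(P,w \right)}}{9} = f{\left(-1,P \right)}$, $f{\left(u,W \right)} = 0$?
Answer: $-4892$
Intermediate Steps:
$l{\left(P,w \right)} = 0$ ($l{\left(P,w \right)} = 9 \cdot 0 = 0$)
$A = -10$ ($A = - \frac{140}{14} = \left(-140\right) \frac{1}{14} = -10$)
$z{\left(o \right)} = o^{2} \left(-1 + o\right)$ ($z{\left(o \right)} = \left(o + 0\right) \left(o - 1\right) o = o \left(-1 + o\right) o = o^{2} \left(-1 + o\right)$)
$\left(16384 - 22376\right) - z{\left(A \right)} = \left(16384 - 22376\right) - \left(-10\right)^{2} \left(-1 - 10\right) = \left(16384 - 22376\right) - 100 \left(-11\right) = -5992 - -1100 = -5992 + 1100 = -4892$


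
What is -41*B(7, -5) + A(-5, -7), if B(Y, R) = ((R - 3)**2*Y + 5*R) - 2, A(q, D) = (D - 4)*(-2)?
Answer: -17239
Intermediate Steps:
A(q, D) = 8 - 2*D (A(q, D) = (-4 + D)*(-2) = 8 - 2*D)
B(Y, R) = -2 + 5*R + Y*(-3 + R)**2 (B(Y, R) = ((-3 + R)**2*Y + 5*R) - 2 = (Y*(-3 + R)**2 + 5*R) - 2 = (5*R + Y*(-3 + R)**2) - 2 = -2 + 5*R + Y*(-3 + R)**2)
-41*B(7, -5) + A(-5, -7) = -41*(-2 + 5*(-5) + 7*(-3 - 5)**2) + (8 - 2*(-7)) = -41*(-2 - 25 + 7*(-8)**2) + (8 + 14) = -41*(-2 - 25 + 7*64) + 22 = -41*(-2 - 25 + 448) + 22 = -41*421 + 22 = -17261 + 22 = -17239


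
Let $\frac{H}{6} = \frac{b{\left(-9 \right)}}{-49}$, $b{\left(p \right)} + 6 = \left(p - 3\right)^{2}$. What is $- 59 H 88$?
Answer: $\frac{4298976}{49} \approx 87734.0$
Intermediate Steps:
$b{\left(p \right)} = -6 + \left(-3 + p\right)^{2}$ ($b{\left(p \right)} = -6 + \left(p - 3\right)^{2} = -6 + \left(-3 + p\right)^{2}$)
$H = - \frac{828}{49}$ ($H = 6 \frac{-6 + \left(-3 - 9\right)^{2}}{-49} = 6 \left(-6 + \left(-12\right)^{2}\right) \left(- \frac{1}{49}\right) = 6 \left(-6 + 144\right) \left(- \frac{1}{49}\right) = 6 \cdot 138 \left(- \frac{1}{49}\right) = 6 \left(- \frac{138}{49}\right) = - \frac{828}{49} \approx -16.898$)
$- 59 H 88 = \left(-59\right) \left(- \frac{828}{49}\right) 88 = \frac{48852}{49} \cdot 88 = \frac{4298976}{49}$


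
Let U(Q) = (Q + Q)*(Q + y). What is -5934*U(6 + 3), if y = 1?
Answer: -1068120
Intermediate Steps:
U(Q) = 2*Q*(1 + Q) (U(Q) = (Q + Q)*(Q + 1) = (2*Q)*(1 + Q) = 2*Q*(1 + Q))
-5934*U(6 + 3) = -11868*(6 + 3)*(1 + (6 + 3)) = -11868*9*(1 + 9) = -11868*9*10 = -5934*180 = -1068120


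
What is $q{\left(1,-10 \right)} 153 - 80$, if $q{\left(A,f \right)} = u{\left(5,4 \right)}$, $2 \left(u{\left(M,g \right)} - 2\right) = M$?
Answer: $\frac{1217}{2} \approx 608.5$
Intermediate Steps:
$u{\left(M,g \right)} = 2 + \frac{M}{2}$
$q{\left(A,f \right)} = \frac{9}{2}$ ($q{\left(A,f \right)} = 2 + \frac{1}{2} \cdot 5 = 2 + \frac{5}{2} = \frac{9}{2}$)
$q{\left(1,-10 \right)} 153 - 80 = \frac{9}{2} \cdot 153 - 80 = \frac{1377}{2} - 80 = \frac{1217}{2}$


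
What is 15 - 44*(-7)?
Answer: 323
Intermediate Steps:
15 - 44*(-7) = 15 + 308 = 323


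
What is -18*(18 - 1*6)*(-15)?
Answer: 3240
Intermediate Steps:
-18*(18 - 1*6)*(-15) = -18*(18 - 6)*(-15) = -18*12*(-15) = -216*(-15) = 3240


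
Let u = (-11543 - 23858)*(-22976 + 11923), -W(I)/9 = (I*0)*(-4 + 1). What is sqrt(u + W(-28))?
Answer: sqrt(391287253) ≈ 19781.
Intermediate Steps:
W(I) = 0 (W(I) = -9*I*0*(-4 + 1) = -0*(-3) = -9*0 = 0)
u = 391287253 (u = -35401*(-11053) = 391287253)
sqrt(u + W(-28)) = sqrt(391287253 + 0) = sqrt(391287253)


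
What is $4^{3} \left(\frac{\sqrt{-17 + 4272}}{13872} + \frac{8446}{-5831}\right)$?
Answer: $- \frac{540544}{5831} + \frac{4 \sqrt{4255}}{867} \approx -92.401$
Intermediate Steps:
$4^{3} \left(\frac{\sqrt{-17 + 4272}}{13872} + \frac{8446}{-5831}\right) = 64 \left(\sqrt{4255} \cdot \frac{1}{13872} + 8446 \left(- \frac{1}{5831}\right)\right) = 64 \left(\frac{\sqrt{4255}}{13872} - \frac{8446}{5831}\right) = 64 \left(- \frac{8446}{5831} + \frac{\sqrt{4255}}{13872}\right) = - \frac{540544}{5831} + \frac{4 \sqrt{4255}}{867}$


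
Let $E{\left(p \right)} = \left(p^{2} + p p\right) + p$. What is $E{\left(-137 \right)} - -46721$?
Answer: $84122$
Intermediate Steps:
$E{\left(p \right)} = p + 2 p^{2}$ ($E{\left(p \right)} = \left(p^{2} + p^{2}\right) + p = 2 p^{2} + p = p + 2 p^{2}$)
$E{\left(-137 \right)} - -46721 = - 137 \left(1 + 2 \left(-137\right)\right) - -46721 = - 137 \left(1 - 274\right) + 46721 = \left(-137\right) \left(-273\right) + 46721 = 37401 + 46721 = 84122$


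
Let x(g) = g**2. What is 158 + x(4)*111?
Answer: 1934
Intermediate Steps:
158 + x(4)*111 = 158 + 4**2*111 = 158 + 16*111 = 158 + 1776 = 1934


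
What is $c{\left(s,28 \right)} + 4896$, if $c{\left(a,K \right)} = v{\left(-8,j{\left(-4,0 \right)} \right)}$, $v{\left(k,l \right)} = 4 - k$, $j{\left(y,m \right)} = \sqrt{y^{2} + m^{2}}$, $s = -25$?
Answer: $4908$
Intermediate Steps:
$j{\left(y,m \right)} = \sqrt{m^{2} + y^{2}}$
$c{\left(a,K \right)} = 12$ ($c{\left(a,K \right)} = 4 - -8 = 4 + 8 = 12$)
$c{\left(s,28 \right)} + 4896 = 12 + 4896 = 4908$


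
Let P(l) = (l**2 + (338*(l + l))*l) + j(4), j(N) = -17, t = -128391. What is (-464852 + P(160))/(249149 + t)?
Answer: 16866331/120758 ≈ 139.67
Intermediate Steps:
P(l) = -17 + 677*l**2 (P(l) = (l**2 + (338*(l + l))*l) - 17 = (l**2 + (338*(2*l))*l) - 17 = (l**2 + (676*l)*l) - 17 = (l**2 + 676*l**2) - 17 = 677*l**2 - 17 = -17 + 677*l**2)
(-464852 + P(160))/(249149 + t) = (-464852 + (-17 + 677*160**2))/(249149 - 128391) = (-464852 + (-17 + 677*25600))/120758 = (-464852 + (-17 + 17331200))*(1/120758) = (-464852 + 17331183)*(1/120758) = 16866331*(1/120758) = 16866331/120758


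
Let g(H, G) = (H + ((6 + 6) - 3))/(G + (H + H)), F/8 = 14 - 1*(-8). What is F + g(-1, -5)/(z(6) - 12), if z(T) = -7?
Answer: 23416/133 ≈ 176.06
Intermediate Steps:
F = 176 (F = 8*(14 - 1*(-8)) = 8*(14 + 8) = 8*22 = 176)
g(H, G) = (9 + H)/(G + 2*H) (g(H, G) = (H + (12 - 3))/(G + 2*H) = (H + 9)/(G + 2*H) = (9 + H)/(G + 2*H))
F + g(-1, -5)/(z(6) - 12) = 176 + ((9 - 1)/(-5 + 2*(-1)))/(-7 - 12) = 176 + (8/(-5 - 2))/(-19) = 176 - 8/(19*(-7)) = 176 - (-1)*8/133 = 176 - 1/19*(-8/7) = 176 + 8/133 = 23416/133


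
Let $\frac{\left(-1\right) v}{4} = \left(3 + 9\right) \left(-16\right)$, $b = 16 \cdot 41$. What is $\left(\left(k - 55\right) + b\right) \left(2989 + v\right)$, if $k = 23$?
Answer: $2344368$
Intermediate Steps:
$b = 656$
$v = 768$ ($v = - 4 \left(3 + 9\right) \left(-16\right) = - 4 \cdot 12 \left(-16\right) = \left(-4\right) \left(-192\right) = 768$)
$\left(\left(k - 55\right) + b\right) \left(2989 + v\right) = \left(\left(23 - 55\right) + 656\right) \left(2989 + 768\right) = \left(\left(23 - 55\right) + 656\right) 3757 = \left(-32 + 656\right) 3757 = 624 \cdot 3757 = 2344368$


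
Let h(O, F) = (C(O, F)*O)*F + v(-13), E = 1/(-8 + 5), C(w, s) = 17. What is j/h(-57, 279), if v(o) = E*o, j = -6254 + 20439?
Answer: -8511/162208 ≈ -0.052470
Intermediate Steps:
j = 14185
E = -1/3 (E = 1/(-3) = -1/3 ≈ -0.33333)
v(o) = -o/3
h(O, F) = 13/3 + 17*F*O (h(O, F) = (17*O)*F - 1/3*(-13) = 17*F*O + 13/3 = 13/3 + 17*F*O)
j/h(-57, 279) = 14185/(13/3 + 17*279*(-57)) = 14185/(13/3 - 270351) = 14185/(-811040/3) = 14185*(-3/811040) = -8511/162208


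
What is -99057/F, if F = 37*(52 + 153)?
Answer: -99057/7585 ≈ -13.060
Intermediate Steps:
F = 7585 (F = 37*205 = 7585)
-99057/F = -99057/7585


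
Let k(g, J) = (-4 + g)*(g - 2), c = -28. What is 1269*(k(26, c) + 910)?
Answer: 1824822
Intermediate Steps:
k(g, J) = (-4 + g)*(-2 + g)
1269*(k(26, c) + 910) = 1269*((8 + 26**2 - 6*26) + 910) = 1269*((8 + 676 - 156) + 910) = 1269*(528 + 910) = 1269*1438 = 1824822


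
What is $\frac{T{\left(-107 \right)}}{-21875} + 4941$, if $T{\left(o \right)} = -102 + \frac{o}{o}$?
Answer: $\frac{108084476}{21875} \approx 4941.0$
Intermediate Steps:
$T{\left(o \right)} = -101$ ($T{\left(o \right)} = -102 + 1 = -101$)
$\frac{T{\left(-107 \right)}}{-21875} + 4941 = - \frac{101}{-21875} + 4941 = \left(-101\right) \left(- \frac{1}{21875}\right) + 4941 = \frac{101}{21875} + 4941 = \frac{108084476}{21875}$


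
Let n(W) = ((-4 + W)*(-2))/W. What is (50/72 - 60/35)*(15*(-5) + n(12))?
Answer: 58853/756 ≈ 77.848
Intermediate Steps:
n(W) = (8 - 2*W)/W
(50/72 - 60/35)*(15*(-5) + n(12)) = (50/72 - 60/35)*(15*(-5) + (-2 + 8/12)) = (50*(1/72) - 60*1/35)*(-75 + (-2 + 8*(1/12))) = (25/36 - 12/7)*(-75 + (-2 + 2/3)) = -257*(-75 - 4/3)/252 = -257/252*(-229/3) = 58853/756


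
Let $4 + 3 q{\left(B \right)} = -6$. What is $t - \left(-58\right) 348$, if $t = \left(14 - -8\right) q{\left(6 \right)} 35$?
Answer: $\frac{52852}{3} \approx 17617.0$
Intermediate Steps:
$q{\left(B \right)} = - \frac{10}{3}$ ($q{\left(B \right)} = - \frac{4}{3} + \frac{1}{3} \left(-6\right) = - \frac{4}{3} - 2 = - \frac{10}{3}$)
$t = - \frac{7700}{3}$ ($t = \left(14 - -8\right) \left(- \frac{10}{3}\right) 35 = \left(14 + 8\right) \left(- \frac{10}{3}\right) 35 = 22 \left(- \frac{10}{3}\right) 35 = \left(- \frac{220}{3}\right) 35 = - \frac{7700}{3} \approx -2566.7$)
$t - \left(-58\right) 348 = - \frac{7700}{3} - \left(-58\right) 348 = - \frac{7700}{3} - -20184 = - \frac{7700}{3} + 20184 = \frac{52852}{3}$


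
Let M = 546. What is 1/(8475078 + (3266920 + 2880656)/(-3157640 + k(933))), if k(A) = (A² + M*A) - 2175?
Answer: 444977/3771213246312 ≈ 1.1799e-7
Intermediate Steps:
k(A) = -2175 + A² + 546*A (k(A) = (A² + 546*A) - 2175 = -2175 + A² + 546*A)
1/(8475078 + (3266920 + 2880656)/(-3157640 + k(933))) = 1/(8475078 + (3266920 + 2880656)/(-3157640 + (-2175 + 933² + 546*933))) = 1/(8475078 + 6147576/(-3157640 + (-2175 + 870489 + 509418))) = 1/(8475078 + 6147576/(-3157640 + 1377732)) = 1/(8475078 + 6147576/(-1779908)) = 1/(8475078 + 6147576*(-1/1779908)) = 1/(8475078 - 1536894/444977) = 1/(3771213246312/444977) = 444977/3771213246312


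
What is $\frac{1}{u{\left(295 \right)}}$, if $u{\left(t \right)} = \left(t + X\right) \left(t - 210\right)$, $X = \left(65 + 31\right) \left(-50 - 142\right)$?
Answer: $- \frac{1}{1541645} \approx -6.4866 \cdot 10^{-7}$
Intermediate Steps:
$X = -18432$ ($X = 96 \left(-192\right) = -18432$)
$u{\left(t \right)} = \left(-18432 + t\right) \left(-210 + t\right)$ ($u{\left(t \right)} = \left(t - 18432\right) \left(t - 210\right) = \left(-18432 + t\right) \left(-210 + t\right)$)
$\frac{1}{u{\left(295 \right)}} = \frac{1}{3870720 + 295^{2} - 5499390} = \frac{1}{3870720 + 87025 - 5499390} = \frac{1}{-1541645} = - \frac{1}{1541645}$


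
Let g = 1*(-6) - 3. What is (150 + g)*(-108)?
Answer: -15228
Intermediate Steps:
g = -9 (g = -6 - 3 = -9)
(150 + g)*(-108) = (150 - 9)*(-108) = 141*(-108) = -15228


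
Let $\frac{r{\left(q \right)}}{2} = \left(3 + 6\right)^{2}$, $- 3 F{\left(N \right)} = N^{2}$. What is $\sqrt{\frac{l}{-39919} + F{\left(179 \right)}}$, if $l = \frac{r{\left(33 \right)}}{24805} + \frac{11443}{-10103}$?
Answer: $\frac{i \sqrt{79502433211113121101188169390}}{2728335709605} \approx 103.35 i$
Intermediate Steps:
$F{\left(N \right)} = - \frac{N^{2}}{3}$
$r{\left(q \right)} = 162$ ($r{\left(q \right)} = 2 \left(3 + 6\right)^{2} = 2 \cdot 9^{2} = 2 \cdot 81 = 162$)
$l = - \frac{282206929}{250604915}$ ($l = \frac{162}{24805} + \frac{11443}{-10103} = 162 \cdot \frac{1}{24805} + 11443 \left(- \frac{1}{10103}\right) = \frac{162}{24805} - \frac{11443}{10103} = - \frac{282206929}{250604915} \approx -1.1261$)
$\sqrt{\frac{l}{-39919} + F{\left(179 \right)}} = \sqrt{- \frac{282206929}{250604915 \left(-39919\right)} - \frac{179^{2}}{3}} = \sqrt{\left(- \frac{282206929}{250604915}\right) \left(- \frac{1}{39919}\right) - \frac{32041}{3}} = \sqrt{\frac{282206929}{10003897601885} - \frac{32041}{3}} = \sqrt{- \frac{320534882215376498}{30011692805655}} = \frac{i \sqrt{79502433211113121101188169390}}{2728335709605}$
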